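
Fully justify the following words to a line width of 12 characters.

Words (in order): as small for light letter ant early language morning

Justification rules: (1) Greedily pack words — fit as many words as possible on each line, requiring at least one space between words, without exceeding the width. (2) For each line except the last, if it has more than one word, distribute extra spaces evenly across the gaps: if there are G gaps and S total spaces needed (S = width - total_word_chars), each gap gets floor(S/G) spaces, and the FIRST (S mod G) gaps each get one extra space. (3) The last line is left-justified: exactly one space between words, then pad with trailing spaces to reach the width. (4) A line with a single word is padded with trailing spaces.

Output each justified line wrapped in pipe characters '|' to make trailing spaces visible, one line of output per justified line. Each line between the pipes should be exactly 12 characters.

Line 1: ['as', 'small', 'for'] (min_width=12, slack=0)
Line 2: ['light', 'letter'] (min_width=12, slack=0)
Line 3: ['ant', 'early'] (min_width=9, slack=3)
Line 4: ['language'] (min_width=8, slack=4)
Line 5: ['morning'] (min_width=7, slack=5)

Answer: |as small for|
|light letter|
|ant    early|
|language    |
|morning     |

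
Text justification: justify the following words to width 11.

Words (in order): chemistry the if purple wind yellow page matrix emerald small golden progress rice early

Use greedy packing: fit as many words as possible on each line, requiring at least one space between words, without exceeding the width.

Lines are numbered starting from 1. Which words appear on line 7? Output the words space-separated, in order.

Answer: small

Derivation:
Line 1: ['chemistry'] (min_width=9, slack=2)
Line 2: ['the', 'if'] (min_width=6, slack=5)
Line 3: ['purple', 'wind'] (min_width=11, slack=0)
Line 4: ['yellow', 'page'] (min_width=11, slack=0)
Line 5: ['matrix'] (min_width=6, slack=5)
Line 6: ['emerald'] (min_width=7, slack=4)
Line 7: ['small'] (min_width=5, slack=6)
Line 8: ['golden'] (min_width=6, slack=5)
Line 9: ['progress'] (min_width=8, slack=3)
Line 10: ['rice', 'early'] (min_width=10, slack=1)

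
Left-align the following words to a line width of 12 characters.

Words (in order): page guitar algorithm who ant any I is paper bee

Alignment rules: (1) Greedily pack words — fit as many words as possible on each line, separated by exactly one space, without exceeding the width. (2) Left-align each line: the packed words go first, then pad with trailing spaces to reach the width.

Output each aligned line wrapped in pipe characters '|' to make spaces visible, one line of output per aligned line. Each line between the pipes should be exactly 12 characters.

Line 1: ['page', 'guitar'] (min_width=11, slack=1)
Line 2: ['algorithm'] (min_width=9, slack=3)
Line 3: ['who', 'ant', 'any'] (min_width=11, slack=1)
Line 4: ['I', 'is', 'paper'] (min_width=10, slack=2)
Line 5: ['bee'] (min_width=3, slack=9)

Answer: |page guitar |
|algorithm   |
|who ant any |
|I is paper  |
|bee         |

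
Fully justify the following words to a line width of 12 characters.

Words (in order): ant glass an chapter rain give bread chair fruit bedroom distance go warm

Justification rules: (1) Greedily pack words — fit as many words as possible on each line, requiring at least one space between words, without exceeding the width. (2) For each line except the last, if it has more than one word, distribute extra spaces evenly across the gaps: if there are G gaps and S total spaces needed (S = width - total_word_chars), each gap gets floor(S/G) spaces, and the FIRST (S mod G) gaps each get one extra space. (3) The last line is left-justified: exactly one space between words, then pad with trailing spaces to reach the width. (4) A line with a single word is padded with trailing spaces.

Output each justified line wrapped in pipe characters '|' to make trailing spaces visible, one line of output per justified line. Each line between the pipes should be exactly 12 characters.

Answer: |ant glass an|
|chapter rain|
|give   bread|
|chair  fruit|
|bedroom     |
|distance  go|
|warm        |

Derivation:
Line 1: ['ant', 'glass', 'an'] (min_width=12, slack=0)
Line 2: ['chapter', 'rain'] (min_width=12, slack=0)
Line 3: ['give', 'bread'] (min_width=10, slack=2)
Line 4: ['chair', 'fruit'] (min_width=11, slack=1)
Line 5: ['bedroom'] (min_width=7, slack=5)
Line 6: ['distance', 'go'] (min_width=11, slack=1)
Line 7: ['warm'] (min_width=4, slack=8)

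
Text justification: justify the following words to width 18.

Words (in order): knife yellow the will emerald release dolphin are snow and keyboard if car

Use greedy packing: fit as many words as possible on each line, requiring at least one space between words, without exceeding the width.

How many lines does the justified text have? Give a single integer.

Answer: 5

Derivation:
Line 1: ['knife', 'yellow', 'the'] (min_width=16, slack=2)
Line 2: ['will', 'emerald'] (min_width=12, slack=6)
Line 3: ['release', 'dolphin'] (min_width=15, slack=3)
Line 4: ['are', 'snow', 'and'] (min_width=12, slack=6)
Line 5: ['keyboard', 'if', 'car'] (min_width=15, slack=3)
Total lines: 5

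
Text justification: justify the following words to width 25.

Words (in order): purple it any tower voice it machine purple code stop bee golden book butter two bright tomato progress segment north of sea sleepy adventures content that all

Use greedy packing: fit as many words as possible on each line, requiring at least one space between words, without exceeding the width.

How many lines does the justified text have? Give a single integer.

Answer: 7

Derivation:
Line 1: ['purple', 'it', 'any', 'tower', 'voice'] (min_width=25, slack=0)
Line 2: ['it', 'machine', 'purple', 'code'] (min_width=22, slack=3)
Line 3: ['stop', 'bee', 'golden', 'book'] (min_width=20, slack=5)
Line 4: ['butter', 'two', 'bright', 'tomato'] (min_width=24, slack=1)
Line 5: ['progress', 'segment', 'north', 'of'] (min_width=25, slack=0)
Line 6: ['sea', 'sleepy', 'adventures'] (min_width=21, slack=4)
Line 7: ['content', 'that', 'all'] (min_width=16, slack=9)
Total lines: 7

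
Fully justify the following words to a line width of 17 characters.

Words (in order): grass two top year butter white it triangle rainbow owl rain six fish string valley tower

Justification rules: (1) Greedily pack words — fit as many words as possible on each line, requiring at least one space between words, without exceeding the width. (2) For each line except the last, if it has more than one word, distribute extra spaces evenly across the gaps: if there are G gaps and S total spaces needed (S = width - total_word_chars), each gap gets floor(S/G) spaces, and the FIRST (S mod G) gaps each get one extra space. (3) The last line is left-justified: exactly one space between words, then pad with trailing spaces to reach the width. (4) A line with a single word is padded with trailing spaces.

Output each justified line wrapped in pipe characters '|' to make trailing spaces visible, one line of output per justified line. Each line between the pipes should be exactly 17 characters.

Line 1: ['grass', 'two', 'top'] (min_width=13, slack=4)
Line 2: ['year', 'butter', 'white'] (min_width=17, slack=0)
Line 3: ['it', 'triangle'] (min_width=11, slack=6)
Line 4: ['rainbow', 'owl', 'rain'] (min_width=16, slack=1)
Line 5: ['six', 'fish', 'string'] (min_width=15, slack=2)
Line 6: ['valley', 'tower'] (min_width=12, slack=5)

Answer: |grass   two   top|
|year butter white|
|it       triangle|
|rainbow  owl rain|
|six  fish  string|
|valley tower     |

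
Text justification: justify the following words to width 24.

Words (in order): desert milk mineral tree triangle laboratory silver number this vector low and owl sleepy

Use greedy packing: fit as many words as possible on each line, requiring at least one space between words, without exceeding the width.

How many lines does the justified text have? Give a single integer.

Answer: 5

Derivation:
Line 1: ['desert', 'milk', 'mineral', 'tree'] (min_width=24, slack=0)
Line 2: ['triangle', 'laboratory'] (min_width=19, slack=5)
Line 3: ['silver', 'number', 'this'] (min_width=18, slack=6)
Line 4: ['vector', 'low', 'and', 'owl'] (min_width=18, slack=6)
Line 5: ['sleepy'] (min_width=6, slack=18)
Total lines: 5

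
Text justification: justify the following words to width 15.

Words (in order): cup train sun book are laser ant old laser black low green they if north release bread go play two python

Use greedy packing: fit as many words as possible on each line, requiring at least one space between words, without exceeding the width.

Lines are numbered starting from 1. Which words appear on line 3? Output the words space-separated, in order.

Line 1: ['cup', 'train', 'sun'] (min_width=13, slack=2)
Line 2: ['book', 'are', 'laser'] (min_width=14, slack=1)
Line 3: ['ant', 'old', 'laser'] (min_width=13, slack=2)
Line 4: ['black', 'low', 'green'] (min_width=15, slack=0)
Line 5: ['they', 'if', 'north'] (min_width=13, slack=2)
Line 6: ['release', 'bread'] (min_width=13, slack=2)
Line 7: ['go', 'play', 'two'] (min_width=11, slack=4)
Line 8: ['python'] (min_width=6, slack=9)

Answer: ant old laser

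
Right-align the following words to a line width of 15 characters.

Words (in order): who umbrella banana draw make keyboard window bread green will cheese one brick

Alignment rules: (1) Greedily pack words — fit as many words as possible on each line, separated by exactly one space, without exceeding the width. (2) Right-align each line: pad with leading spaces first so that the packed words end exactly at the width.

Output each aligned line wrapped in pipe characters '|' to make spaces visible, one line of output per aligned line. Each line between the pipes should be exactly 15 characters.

Answer: |   who umbrella|
|    banana draw|
|  make keyboard|
|   window bread|
|     green will|
|     cheese one|
|          brick|

Derivation:
Line 1: ['who', 'umbrella'] (min_width=12, slack=3)
Line 2: ['banana', 'draw'] (min_width=11, slack=4)
Line 3: ['make', 'keyboard'] (min_width=13, slack=2)
Line 4: ['window', 'bread'] (min_width=12, slack=3)
Line 5: ['green', 'will'] (min_width=10, slack=5)
Line 6: ['cheese', 'one'] (min_width=10, slack=5)
Line 7: ['brick'] (min_width=5, slack=10)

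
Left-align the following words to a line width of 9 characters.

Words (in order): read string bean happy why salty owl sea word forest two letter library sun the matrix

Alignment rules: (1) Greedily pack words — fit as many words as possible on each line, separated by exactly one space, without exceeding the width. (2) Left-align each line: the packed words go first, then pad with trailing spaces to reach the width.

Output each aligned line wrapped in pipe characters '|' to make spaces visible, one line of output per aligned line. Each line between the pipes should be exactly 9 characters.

Answer: |read     |
|string   |
|bean     |
|happy why|
|salty owl|
|sea word |
|forest   |
|two      |
|letter   |
|library  |
|sun the  |
|matrix   |

Derivation:
Line 1: ['read'] (min_width=4, slack=5)
Line 2: ['string'] (min_width=6, slack=3)
Line 3: ['bean'] (min_width=4, slack=5)
Line 4: ['happy', 'why'] (min_width=9, slack=0)
Line 5: ['salty', 'owl'] (min_width=9, slack=0)
Line 6: ['sea', 'word'] (min_width=8, slack=1)
Line 7: ['forest'] (min_width=6, slack=3)
Line 8: ['two'] (min_width=3, slack=6)
Line 9: ['letter'] (min_width=6, slack=3)
Line 10: ['library'] (min_width=7, slack=2)
Line 11: ['sun', 'the'] (min_width=7, slack=2)
Line 12: ['matrix'] (min_width=6, slack=3)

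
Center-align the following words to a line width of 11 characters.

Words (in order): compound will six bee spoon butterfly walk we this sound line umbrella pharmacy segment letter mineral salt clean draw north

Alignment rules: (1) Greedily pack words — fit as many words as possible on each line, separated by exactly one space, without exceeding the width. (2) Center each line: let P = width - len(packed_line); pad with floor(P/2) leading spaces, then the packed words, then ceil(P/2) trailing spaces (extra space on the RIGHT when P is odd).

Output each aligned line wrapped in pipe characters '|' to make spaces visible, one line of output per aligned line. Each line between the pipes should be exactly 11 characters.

Answer: | compound  |
| will six  |
| bee spoon |
| butterfly |
|  walk we  |
|this sound |
|   line    |
| umbrella  |
| pharmacy  |
|  segment  |
|  letter   |
|  mineral  |
|salt clean |
|draw north |

Derivation:
Line 1: ['compound'] (min_width=8, slack=3)
Line 2: ['will', 'six'] (min_width=8, slack=3)
Line 3: ['bee', 'spoon'] (min_width=9, slack=2)
Line 4: ['butterfly'] (min_width=9, slack=2)
Line 5: ['walk', 'we'] (min_width=7, slack=4)
Line 6: ['this', 'sound'] (min_width=10, slack=1)
Line 7: ['line'] (min_width=4, slack=7)
Line 8: ['umbrella'] (min_width=8, slack=3)
Line 9: ['pharmacy'] (min_width=8, slack=3)
Line 10: ['segment'] (min_width=7, slack=4)
Line 11: ['letter'] (min_width=6, slack=5)
Line 12: ['mineral'] (min_width=7, slack=4)
Line 13: ['salt', 'clean'] (min_width=10, slack=1)
Line 14: ['draw', 'north'] (min_width=10, slack=1)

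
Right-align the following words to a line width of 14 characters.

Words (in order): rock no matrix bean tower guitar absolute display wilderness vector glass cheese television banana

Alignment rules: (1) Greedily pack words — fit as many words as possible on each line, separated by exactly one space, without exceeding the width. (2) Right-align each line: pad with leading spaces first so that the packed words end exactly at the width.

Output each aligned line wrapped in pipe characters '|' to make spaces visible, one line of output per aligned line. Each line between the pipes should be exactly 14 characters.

Answer: |rock no matrix|
|    bean tower|
|        guitar|
|      absolute|
|       display|
|    wilderness|
|  vector glass|
|        cheese|
|    television|
|        banana|

Derivation:
Line 1: ['rock', 'no', 'matrix'] (min_width=14, slack=0)
Line 2: ['bean', 'tower'] (min_width=10, slack=4)
Line 3: ['guitar'] (min_width=6, slack=8)
Line 4: ['absolute'] (min_width=8, slack=6)
Line 5: ['display'] (min_width=7, slack=7)
Line 6: ['wilderness'] (min_width=10, slack=4)
Line 7: ['vector', 'glass'] (min_width=12, slack=2)
Line 8: ['cheese'] (min_width=6, slack=8)
Line 9: ['television'] (min_width=10, slack=4)
Line 10: ['banana'] (min_width=6, slack=8)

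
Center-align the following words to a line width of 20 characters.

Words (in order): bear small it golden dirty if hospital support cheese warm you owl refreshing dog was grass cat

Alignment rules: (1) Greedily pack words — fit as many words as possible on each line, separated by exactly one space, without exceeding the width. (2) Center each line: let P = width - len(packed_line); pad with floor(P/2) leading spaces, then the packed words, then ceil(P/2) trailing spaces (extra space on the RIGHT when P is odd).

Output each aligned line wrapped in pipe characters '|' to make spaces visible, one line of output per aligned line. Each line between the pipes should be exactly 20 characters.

Line 1: ['bear', 'small', 'it', 'golden'] (min_width=20, slack=0)
Line 2: ['dirty', 'if', 'hospital'] (min_width=17, slack=3)
Line 3: ['support', 'cheese', 'warm'] (min_width=19, slack=1)
Line 4: ['you', 'owl', 'refreshing'] (min_width=18, slack=2)
Line 5: ['dog', 'was', 'grass', 'cat'] (min_width=17, slack=3)

Answer: |bear small it golden|
| dirty if hospital  |
|support cheese warm |
| you owl refreshing |
| dog was grass cat  |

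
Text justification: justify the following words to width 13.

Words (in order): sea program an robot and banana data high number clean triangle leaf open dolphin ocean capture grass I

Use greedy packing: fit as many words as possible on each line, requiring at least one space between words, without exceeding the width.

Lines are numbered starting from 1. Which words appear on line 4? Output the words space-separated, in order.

Line 1: ['sea', 'program'] (min_width=11, slack=2)
Line 2: ['an', 'robot', 'and'] (min_width=12, slack=1)
Line 3: ['banana', 'data'] (min_width=11, slack=2)
Line 4: ['high', 'number'] (min_width=11, slack=2)
Line 5: ['clean'] (min_width=5, slack=8)
Line 6: ['triangle', 'leaf'] (min_width=13, slack=0)
Line 7: ['open', 'dolphin'] (min_width=12, slack=1)
Line 8: ['ocean', 'capture'] (min_width=13, slack=0)
Line 9: ['grass', 'I'] (min_width=7, slack=6)

Answer: high number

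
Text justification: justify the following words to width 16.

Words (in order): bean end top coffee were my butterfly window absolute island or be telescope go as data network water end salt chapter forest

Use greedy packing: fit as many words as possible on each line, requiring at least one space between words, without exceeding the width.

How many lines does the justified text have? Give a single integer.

Line 1: ['bean', 'end', 'top'] (min_width=12, slack=4)
Line 2: ['coffee', 'were', 'my'] (min_width=14, slack=2)
Line 3: ['butterfly', 'window'] (min_width=16, slack=0)
Line 4: ['absolute', 'island'] (min_width=15, slack=1)
Line 5: ['or', 'be', 'telescope'] (min_width=15, slack=1)
Line 6: ['go', 'as', 'data'] (min_width=10, slack=6)
Line 7: ['network', 'water'] (min_width=13, slack=3)
Line 8: ['end', 'salt', 'chapter'] (min_width=16, slack=0)
Line 9: ['forest'] (min_width=6, slack=10)
Total lines: 9

Answer: 9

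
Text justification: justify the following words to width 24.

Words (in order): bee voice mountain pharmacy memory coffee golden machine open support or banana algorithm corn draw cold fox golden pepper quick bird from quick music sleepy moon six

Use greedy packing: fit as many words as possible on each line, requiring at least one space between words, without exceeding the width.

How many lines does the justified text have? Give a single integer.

Line 1: ['bee', 'voice', 'mountain'] (min_width=18, slack=6)
Line 2: ['pharmacy', 'memory', 'coffee'] (min_width=22, slack=2)
Line 3: ['golden', 'machine', 'open'] (min_width=19, slack=5)
Line 4: ['support', 'or', 'banana'] (min_width=17, slack=7)
Line 5: ['algorithm', 'corn', 'draw', 'cold'] (min_width=24, slack=0)
Line 6: ['fox', 'golden', 'pepper', 'quick'] (min_width=23, slack=1)
Line 7: ['bird', 'from', 'quick', 'music'] (min_width=21, slack=3)
Line 8: ['sleepy', 'moon', 'six'] (min_width=15, slack=9)
Total lines: 8

Answer: 8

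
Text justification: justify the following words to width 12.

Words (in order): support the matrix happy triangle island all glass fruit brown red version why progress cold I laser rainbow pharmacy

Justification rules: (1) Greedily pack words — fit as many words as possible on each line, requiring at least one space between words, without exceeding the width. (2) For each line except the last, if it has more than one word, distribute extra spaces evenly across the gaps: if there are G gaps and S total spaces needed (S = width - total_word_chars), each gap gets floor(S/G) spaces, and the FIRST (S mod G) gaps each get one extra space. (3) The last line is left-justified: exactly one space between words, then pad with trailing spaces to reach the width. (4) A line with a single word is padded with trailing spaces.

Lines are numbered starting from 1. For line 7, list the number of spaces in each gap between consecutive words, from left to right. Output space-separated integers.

Answer: 2

Derivation:
Line 1: ['support', 'the'] (min_width=11, slack=1)
Line 2: ['matrix', 'happy'] (min_width=12, slack=0)
Line 3: ['triangle'] (min_width=8, slack=4)
Line 4: ['island', 'all'] (min_width=10, slack=2)
Line 5: ['glass', 'fruit'] (min_width=11, slack=1)
Line 6: ['brown', 'red'] (min_width=9, slack=3)
Line 7: ['version', 'why'] (min_width=11, slack=1)
Line 8: ['progress'] (min_width=8, slack=4)
Line 9: ['cold', 'I', 'laser'] (min_width=12, slack=0)
Line 10: ['rainbow'] (min_width=7, slack=5)
Line 11: ['pharmacy'] (min_width=8, slack=4)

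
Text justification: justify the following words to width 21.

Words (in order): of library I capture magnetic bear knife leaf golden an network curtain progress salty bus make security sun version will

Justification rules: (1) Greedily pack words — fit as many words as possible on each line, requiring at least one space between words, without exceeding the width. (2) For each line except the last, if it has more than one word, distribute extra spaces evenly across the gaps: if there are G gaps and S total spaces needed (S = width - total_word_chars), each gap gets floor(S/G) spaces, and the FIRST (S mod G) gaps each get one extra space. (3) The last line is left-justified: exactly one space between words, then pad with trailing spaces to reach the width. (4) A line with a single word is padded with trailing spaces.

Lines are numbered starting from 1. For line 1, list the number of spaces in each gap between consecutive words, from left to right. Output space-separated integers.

Line 1: ['of', 'library', 'I', 'capture'] (min_width=20, slack=1)
Line 2: ['magnetic', 'bear', 'knife'] (min_width=19, slack=2)
Line 3: ['leaf', 'golden', 'an'] (min_width=14, slack=7)
Line 4: ['network', 'curtain'] (min_width=15, slack=6)
Line 5: ['progress', 'salty', 'bus'] (min_width=18, slack=3)
Line 6: ['make', 'security', 'sun'] (min_width=17, slack=4)
Line 7: ['version', 'will'] (min_width=12, slack=9)

Answer: 2 1 1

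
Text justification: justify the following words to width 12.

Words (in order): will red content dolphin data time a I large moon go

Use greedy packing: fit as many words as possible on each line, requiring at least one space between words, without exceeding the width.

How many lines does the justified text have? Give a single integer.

Answer: 6

Derivation:
Line 1: ['will', 'red'] (min_width=8, slack=4)
Line 2: ['content'] (min_width=7, slack=5)
Line 3: ['dolphin', 'data'] (min_width=12, slack=0)
Line 4: ['time', 'a', 'I'] (min_width=8, slack=4)
Line 5: ['large', 'moon'] (min_width=10, slack=2)
Line 6: ['go'] (min_width=2, slack=10)
Total lines: 6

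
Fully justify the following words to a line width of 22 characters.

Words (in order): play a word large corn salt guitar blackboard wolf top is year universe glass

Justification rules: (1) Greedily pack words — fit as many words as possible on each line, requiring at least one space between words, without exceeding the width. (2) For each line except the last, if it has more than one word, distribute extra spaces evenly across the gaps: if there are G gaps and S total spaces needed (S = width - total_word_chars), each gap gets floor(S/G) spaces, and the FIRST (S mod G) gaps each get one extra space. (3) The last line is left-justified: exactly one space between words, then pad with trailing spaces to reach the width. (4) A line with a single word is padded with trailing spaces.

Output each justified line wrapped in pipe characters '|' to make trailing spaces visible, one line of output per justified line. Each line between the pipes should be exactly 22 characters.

Line 1: ['play', 'a', 'word', 'large', 'corn'] (min_width=22, slack=0)
Line 2: ['salt', 'guitar', 'blackboard'] (min_width=22, slack=0)
Line 3: ['wolf', 'top', 'is', 'year'] (min_width=16, slack=6)
Line 4: ['universe', 'glass'] (min_width=14, slack=8)

Answer: |play a word large corn|
|salt guitar blackboard|
|wolf   top   is   year|
|universe glass        |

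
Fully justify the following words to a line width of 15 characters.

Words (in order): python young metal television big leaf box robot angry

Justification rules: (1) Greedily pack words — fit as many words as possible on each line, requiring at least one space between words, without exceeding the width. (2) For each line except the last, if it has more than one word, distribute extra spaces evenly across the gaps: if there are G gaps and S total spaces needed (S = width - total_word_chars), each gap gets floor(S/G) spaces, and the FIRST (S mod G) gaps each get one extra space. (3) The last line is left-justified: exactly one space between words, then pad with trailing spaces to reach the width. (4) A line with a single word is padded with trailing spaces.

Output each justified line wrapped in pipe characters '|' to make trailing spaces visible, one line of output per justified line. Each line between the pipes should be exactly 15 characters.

Answer: |python    young|
|metal          |
|television  big|
|leaf  box robot|
|angry          |

Derivation:
Line 1: ['python', 'young'] (min_width=12, slack=3)
Line 2: ['metal'] (min_width=5, slack=10)
Line 3: ['television', 'big'] (min_width=14, slack=1)
Line 4: ['leaf', 'box', 'robot'] (min_width=14, slack=1)
Line 5: ['angry'] (min_width=5, slack=10)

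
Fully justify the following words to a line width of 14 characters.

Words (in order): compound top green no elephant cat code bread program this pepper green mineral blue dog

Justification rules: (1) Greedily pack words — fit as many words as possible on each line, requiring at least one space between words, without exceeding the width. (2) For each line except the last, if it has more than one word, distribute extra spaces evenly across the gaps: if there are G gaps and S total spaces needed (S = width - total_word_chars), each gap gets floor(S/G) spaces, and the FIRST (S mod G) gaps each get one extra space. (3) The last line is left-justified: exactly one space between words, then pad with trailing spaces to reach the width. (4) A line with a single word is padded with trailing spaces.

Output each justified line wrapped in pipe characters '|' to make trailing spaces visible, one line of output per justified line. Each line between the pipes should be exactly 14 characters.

Line 1: ['compound', 'top'] (min_width=12, slack=2)
Line 2: ['green', 'no'] (min_width=8, slack=6)
Line 3: ['elephant', 'cat'] (min_width=12, slack=2)
Line 4: ['code', 'bread'] (min_width=10, slack=4)
Line 5: ['program', 'this'] (min_width=12, slack=2)
Line 6: ['pepper', 'green'] (min_width=12, slack=2)
Line 7: ['mineral', 'blue'] (min_width=12, slack=2)
Line 8: ['dog'] (min_width=3, slack=11)

Answer: |compound   top|
|green       no|
|elephant   cat|
|code     bread|
|program   this|
|pepper   green|
|mineral   blue|
|dog           |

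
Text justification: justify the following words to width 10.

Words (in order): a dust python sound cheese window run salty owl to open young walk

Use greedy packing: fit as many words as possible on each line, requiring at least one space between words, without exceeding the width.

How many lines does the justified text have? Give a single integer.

Line 1: ['a', 'dust'] (min_width=6, slack=4)
Line 2: ['python'] (min_width=6, slack=4)
Line 3: ['sound'] (min_width=5, slack=5)
Line 4: ['cheese'] (min_width=6, slack=4)
Line 5: ['window', 'run'] (min_width=10, slack=0)
Line 6: ['salty', 'owl'] (min_width=9, slack=1)
Line 7: ['to', 'open'] (min_width=7, slack=3)
Line 8: ['young', 'walk'] (min_width=10, slack=0)
Total lines: 8

Answer: 8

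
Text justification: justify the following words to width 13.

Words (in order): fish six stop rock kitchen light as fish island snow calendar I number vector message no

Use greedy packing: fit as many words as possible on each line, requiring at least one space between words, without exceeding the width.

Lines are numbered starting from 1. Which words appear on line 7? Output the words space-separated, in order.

Answer: message no

Derivation:
Line 1: ['fish', 'six', 'stop'] (min_width=13, slack=0)
Line 2: ['rock', 'kitchen'] (min_width=12, slack=1)
Line 3: ['light', 'as', 'fish'] (min_width=13, slack=0)
Line 4: ['island', 'snow'] (min_width=11, slack=2)
Line 5: ['calendar', 'I'] (min_width=10, slack=3)
Line 6: ['number', 'vector'] (min_width=13, slack=0)
Line 7: ['message', 'no'] (min_width=10, slack=3)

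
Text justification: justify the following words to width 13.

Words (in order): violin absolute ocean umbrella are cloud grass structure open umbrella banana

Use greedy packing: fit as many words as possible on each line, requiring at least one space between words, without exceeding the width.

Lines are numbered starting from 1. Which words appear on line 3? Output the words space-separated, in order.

Answer: ocean

Derivation:
Line 1: ['violin'] (min_width=6, slack=7)
Line 2: ['absolute'] (min_width=8, slack=5)
Line 3: ['ocean'] (min_width=5, slack=8)
Line 4: ['umbrella', 'are'] (min_width=12, slack=1)
Line 5: ['cloud', 'grass'] (min_width=11, slack=2)
Line 6: ['structure'] (min_width=9, slack=4)
Line 7: ['open', 'umbrella'] (min_width=13, slack=0)
Line 8: ['banana'] (min_width=6, slack=7)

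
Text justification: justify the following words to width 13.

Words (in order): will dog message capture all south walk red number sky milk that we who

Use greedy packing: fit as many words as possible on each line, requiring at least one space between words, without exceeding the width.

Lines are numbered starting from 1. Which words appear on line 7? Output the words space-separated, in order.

Line 1: ['will', 'dog'] (min_width=8, slack=5)
Line 2: ['message'] (min_width=7, slack=6)
Line 3: ['capture', 'all'] (min_width=11, slack=2)
Line 4: ['south', 'walk'] (min_width=10, slack=3)
Line 5: ['red', 'number'] (min_width=10, slack=3)
Line 6: ['sky', 'milk', 'that'] (min_width=13, slack=0)
Line 7: ['we', 'who'] (min_width=6, slack=7)

Answer: we who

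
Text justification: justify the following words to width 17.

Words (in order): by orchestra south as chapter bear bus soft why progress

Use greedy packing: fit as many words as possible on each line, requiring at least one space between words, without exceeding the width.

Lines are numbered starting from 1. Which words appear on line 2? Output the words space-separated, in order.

Line 1: ['by', 'orchestra'] (min_width=12, slack=5)
Line 2: ['south', 'as', 'chapter'] (min_width=16, slack=1)
Line 3: ['bear', 'bus', 'soft', 'why'] (min_width=17, slack=0)
Line 4: ['progress'] (min_width=8, slack=9)

Answer: south as chapter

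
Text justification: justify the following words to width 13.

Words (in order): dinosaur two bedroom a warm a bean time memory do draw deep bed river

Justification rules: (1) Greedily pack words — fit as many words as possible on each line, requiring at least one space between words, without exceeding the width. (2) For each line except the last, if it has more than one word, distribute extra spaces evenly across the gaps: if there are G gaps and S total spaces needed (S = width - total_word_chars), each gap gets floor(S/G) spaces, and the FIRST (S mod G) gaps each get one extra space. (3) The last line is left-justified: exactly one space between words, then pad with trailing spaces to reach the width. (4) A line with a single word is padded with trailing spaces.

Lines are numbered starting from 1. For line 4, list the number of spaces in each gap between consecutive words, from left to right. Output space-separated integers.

Line 1: ['dinosaur', 'two'] (min_width=12, slack=1)
Line 2: ['bedroom', 'a'] (min_width=9, slack=4)
Line 3: ['warm', 'a', 'bean'] (min_width=11, slack=2)
Line 4: ['time', 'memory'] (min_width=11, slack=2)
Line 5: ['do', 'draw', 'deep'] (min_width=12, slack=1)
Line 6: ['bed', 'river'] (min_width=9, slack=4)

Answer: 3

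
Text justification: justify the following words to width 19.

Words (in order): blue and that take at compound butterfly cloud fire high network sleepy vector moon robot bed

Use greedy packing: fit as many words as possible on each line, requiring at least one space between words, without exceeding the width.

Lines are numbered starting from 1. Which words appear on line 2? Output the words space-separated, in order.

Line 1: ['blue', 'and', 'that', 'take'] (min_width=18, slack=1)
Line 2: ['at', 'compound'] (min_width=11, slack=8)
Line 3: ['butterfly', 'cloud'] (min_width=15, slack=4)
Line 4: ['fire', 'high', 'network'] (min_width=17, slack=2)
Line 5: ['sleepy', 'vector', 'moon'] (min_width=18, slack=1)
Line 6: ['robot', 'bed'] (min_width=9, slack=10)

Answer: at compound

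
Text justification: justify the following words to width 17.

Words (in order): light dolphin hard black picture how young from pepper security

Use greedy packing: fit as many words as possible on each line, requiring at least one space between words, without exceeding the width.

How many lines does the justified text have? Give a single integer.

Answer: 5

Derivation:
Line 1: ['light', 'dolphin'] (min_width=13, slack=4)
Line 2: ['hard', 'black'] (min_width=10, slack=7)
Line 3: ['picture', 'how', 'young'] (min_width=17, slack=0)
Line 4: ['from', 'pepper'] (min_width=11, slack=6)
Line 5: ['security'] (min_width=8, slack=9)
Total lines: 5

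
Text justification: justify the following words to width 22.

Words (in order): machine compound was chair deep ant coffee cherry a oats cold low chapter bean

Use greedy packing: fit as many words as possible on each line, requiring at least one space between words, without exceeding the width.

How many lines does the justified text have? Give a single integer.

Answer: 4

Derivation:
Line 1: ['machine', 'compound', 'was'] (min_width=20, slack=2)
Line 2: ['chair', 'deep', 'ant', 'coffee'] (min_width=21, slack=1)
Line 3: ['cherry', 'a', 'oats', 'cold', 'low'] (min_width=22, slack=0)
Line 4: ['chapter', 'bean'] (min_width=12, slack=10)
Total lines: 4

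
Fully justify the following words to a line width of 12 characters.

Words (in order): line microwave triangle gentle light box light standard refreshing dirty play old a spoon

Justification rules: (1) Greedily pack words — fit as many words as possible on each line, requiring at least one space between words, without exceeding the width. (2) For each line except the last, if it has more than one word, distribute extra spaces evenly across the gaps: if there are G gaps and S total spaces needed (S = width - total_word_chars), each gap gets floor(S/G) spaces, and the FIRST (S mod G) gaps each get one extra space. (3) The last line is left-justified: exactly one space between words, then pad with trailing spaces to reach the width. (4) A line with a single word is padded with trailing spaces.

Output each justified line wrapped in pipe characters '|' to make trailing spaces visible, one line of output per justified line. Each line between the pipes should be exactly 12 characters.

Answer: |line        |
|microwave   |
|triangle    |
|gentle light|
|box    light|
|standard    |
|refreshing  |
|dirty   play|
|old a spoon |

Derivation:
Line 1: ['line'] (min_width=4, slack=8)
Line 2: ['microwave'] (min_width=9, slack=3)
Line 3: ['triangle'] (min_width=8, slack=4)
Line 4: ['gentle', 'light'] (min_width=12, slack=0)
Line 5: ['box', 'light'] (min_width=9, slack=3)
Line 6: ['standard'] (min_width=8, slack=4)
Line 7: ['refreshing'] (min_width=10, slack=2)
Line 8: ['dirty', 'play'] (min_width=10, slack=2)
Line 9: ['old', 'a', 'spoon'] (min_width=11, slack=1)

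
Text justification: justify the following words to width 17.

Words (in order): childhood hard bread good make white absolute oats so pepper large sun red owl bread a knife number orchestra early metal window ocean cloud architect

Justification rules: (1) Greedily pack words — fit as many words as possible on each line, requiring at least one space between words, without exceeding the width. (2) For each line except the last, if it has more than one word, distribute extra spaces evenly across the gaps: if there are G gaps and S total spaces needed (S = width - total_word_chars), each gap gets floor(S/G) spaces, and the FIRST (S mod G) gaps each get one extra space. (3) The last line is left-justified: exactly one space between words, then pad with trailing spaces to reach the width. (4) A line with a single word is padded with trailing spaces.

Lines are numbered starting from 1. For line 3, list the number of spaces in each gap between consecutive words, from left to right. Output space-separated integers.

Answer: 4

Derivation:
Line 1: ['childhood', 'hard'] (min_width=14, slack=3)
Line 2: ['bread', 'good', 'make'] (min_width=15, slack=2)
Line 3: ['white', 'absolute'] (min_width=14, slack=3)
Line 4: ['oats', 'so', 'pepper'] (min_width=14, slack=3)
Line 5: ['large', 'sun', 'red', 'owl'] (min_width=17, slack=0)
Line 6: ['bread', 'a', 'knife'] (min_width=13, slack=4)
Line 7: ['number', 'orchestra'] (min_width=16, slack=1)
Line 8: ['early', 'metal'] (min_width=11, slack=6)
Line 9: ['window', 'ocean'] (min_width=12, slack=5)
Line 10: ['cloud', 'architect'] (min_width=15, slack=2)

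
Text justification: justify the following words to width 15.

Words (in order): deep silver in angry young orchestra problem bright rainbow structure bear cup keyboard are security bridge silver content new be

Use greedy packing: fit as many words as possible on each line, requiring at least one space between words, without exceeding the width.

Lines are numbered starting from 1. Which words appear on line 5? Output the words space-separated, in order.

Answer: rainbow

Derivation:
Line 1: ['deep', 'silver', 'in'] (min_width=14, slack=1)
Line 2: ['angry', 'young'] (min_width=11, slack=4)
Line 3: ['orchestra'] (min_width=9, slack=6)
Line 4: ['problem', 'bright'] (min_width=14, slack=1)
Line 5: ['rainbow'] (min_width=7, slack=8)
Line 6: ['structure', 'bear'] (min_width=14, slack=1)
Line 7: ['cup', 'keyboard'] (min_width=12, slack=3)
Line 8: ['are', 'security'] (min_width=12, slack=3)
Line 9: ['bridge', 'silver'] (min_width=13, slack=2)
Line 10: ['content', 'new', 'be'] (min_width=14, slack=1)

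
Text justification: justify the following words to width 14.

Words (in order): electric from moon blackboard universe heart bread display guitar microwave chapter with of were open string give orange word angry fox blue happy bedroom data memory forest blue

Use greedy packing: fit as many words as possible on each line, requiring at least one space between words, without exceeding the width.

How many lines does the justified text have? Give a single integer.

Line 1: ['electric', 'from'] (min_width=13, slack=1)
Line 2: ['moon'] (min_width=4, slack=10)
Line 3: ['blackboard'] (min_width=10, slack=4)
Line 4: ['universe', 'heart'] (min_width=14, slack=0)
Line 5: ['bread', 'display'] (min_width=13, slack=1)
Line 6: ['guitar'] (min_width=6, slack=8)
Line 7: ['microwave'] (min_width=9, slack=5)
Line 8: ['chapter', 'with'] (min_width=12, slack=2)
Line 9: ['of', 'were', 'open'] (min_width=12, slack=2)
Line 10: ['string', 'give'] (min_width=11, slack=3)
Line 11: ['orange', 'word'] (min_width=11, slack=3)
Line 12: ['angry', 'fox', 'blue'] (min_width=14, slack=0)
Line 13: ['happy', 'bedroom'] (min_width=13, slack=1)
Line 14: ['data', 'memory'] (min_width=11, slack=3)
Line 15: ['forest', 'blue'] (min_width=11, slack=3)
Total lines: 15

Answer: 15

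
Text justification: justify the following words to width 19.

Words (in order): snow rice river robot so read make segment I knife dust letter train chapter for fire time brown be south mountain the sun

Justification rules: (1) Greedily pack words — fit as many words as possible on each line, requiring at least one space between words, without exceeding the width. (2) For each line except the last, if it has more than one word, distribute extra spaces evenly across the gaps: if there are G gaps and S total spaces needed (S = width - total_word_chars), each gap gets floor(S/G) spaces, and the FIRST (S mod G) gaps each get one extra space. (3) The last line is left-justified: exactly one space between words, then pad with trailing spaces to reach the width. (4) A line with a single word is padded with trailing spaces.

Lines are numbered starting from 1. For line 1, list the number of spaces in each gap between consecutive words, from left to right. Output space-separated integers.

Answer: 3 3

Derivation:
Line 1: ['snow', 'rice', 'river'] (min_width=15, slack=4)
Line 2: ['robot', 'so', 'read', 'make'] (min_width=18, slack=1)
Line 3: ['segment', 'I', 'knife'] (min_width=15, slack=4)
Line 4: ['dust', 'letter', 'train'] (min_width=17, slack=2)
Line 5: ['chapter', 'for', 'fire'] (min_width=16, slack=3)
Line 6: ['time', 'brown', 'be', 'south'] (min_width=19, slack=0)
Line 7: ['mountain', 'the', 'sun'] (min_width=16, slack=3)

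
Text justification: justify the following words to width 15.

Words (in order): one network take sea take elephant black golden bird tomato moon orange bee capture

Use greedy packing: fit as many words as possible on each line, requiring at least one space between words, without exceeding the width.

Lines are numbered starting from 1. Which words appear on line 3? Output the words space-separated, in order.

Line 1: ['one', 'network'] (min_width=11, slack=4)
Line 2: ['take', 'sea', 'take'] (min_width=13, slack=2)
Line 3: ['elephant', 'black'] (min_width=14, slack=1)
Line 4: ['golden', 'bird'] (min_width=11, slack=4)
Line 5: ['tomato', 'moon'] (min_width=11, slack=4)
Line 6: ['orange', 'bee'] (min_width=10, slack=5)
Line 7: ['capture'] (min_width=7, slack=8)

Answer: elephant black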